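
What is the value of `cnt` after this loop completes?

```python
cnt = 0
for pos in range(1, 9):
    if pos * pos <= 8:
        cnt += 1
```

Count numbers where pos² ≤ 8
`cnt` takes the values: 0 → 1 → 2

Answer: 2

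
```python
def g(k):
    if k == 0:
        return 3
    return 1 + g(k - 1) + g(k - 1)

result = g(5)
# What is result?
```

g(k) = 1 + 2·g(k-1), g(0)=3. Closed form: (3+1)·2^5 - 1 = 127.

Answer: 127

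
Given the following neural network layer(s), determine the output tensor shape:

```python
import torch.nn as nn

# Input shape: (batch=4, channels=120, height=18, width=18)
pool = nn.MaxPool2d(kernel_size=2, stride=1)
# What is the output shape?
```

Input: (4, 120, 18, 18) -> Output: (4, 120, 17, 17)

Answer: (4, 120, 17, 17)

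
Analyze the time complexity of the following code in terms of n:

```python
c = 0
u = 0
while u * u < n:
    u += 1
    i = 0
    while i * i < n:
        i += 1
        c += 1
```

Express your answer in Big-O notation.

Each loop level contributes: √n × √n. Multiplying the contributions gives O(n).

Answer: O(n)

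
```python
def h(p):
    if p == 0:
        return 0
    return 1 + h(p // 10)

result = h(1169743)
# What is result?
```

Count of digits of 1169743: 7

Answer: 7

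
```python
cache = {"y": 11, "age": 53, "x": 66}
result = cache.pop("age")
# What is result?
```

Trace:
`cache = {"y": 11, "age": 53, "x": 66}` → cache = {'y': 11, 'age': 53, 'x': 66}
`result = cache.pop("age")` → cache = {'y': 11, 'x': 66}; result = 53
So result = 53

Answer: 53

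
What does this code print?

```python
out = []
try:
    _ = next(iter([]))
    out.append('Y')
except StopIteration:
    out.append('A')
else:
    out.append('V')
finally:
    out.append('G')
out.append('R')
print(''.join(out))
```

Execution trace: 'A' (except StopIteration) → 'G' (finally) → 'R' (after the try/except). Output: AGR

Answer: AGR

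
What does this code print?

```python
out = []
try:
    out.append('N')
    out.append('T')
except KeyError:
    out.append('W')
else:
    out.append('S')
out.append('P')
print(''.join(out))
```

Execution trace: 'N' (try body) → 'T' (try body, no exception) → 'S' (else) → 'P' (after the try/except). Output: NTSP

Answer: NTSP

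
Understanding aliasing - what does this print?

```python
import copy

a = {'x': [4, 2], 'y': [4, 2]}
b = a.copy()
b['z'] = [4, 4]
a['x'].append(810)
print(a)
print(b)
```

Key concept: shallow copy of dict with mutable values.
Step by step:
`a = {'x': [4, 2], 'y': [4, 2]}` → a = {'x': [4, 2], 'y': [4, 2]}
`b = a.copy()` → b = {'x': [4, 2], 'y': [4, 2]}
`b['z'] = [4, 4]` → b = {'x': [4, 2], 'y': [4, 2], 'z': [4, 4]}
`a['x'].append(810)` → a = {'x': [4, 2, 810], 'y': [4, 2]}; b = {'x': [4, 2, 810], 'y': [4, 2], 'z': [4, 4]}
`print(a)` → prints {'x': [4, 2, 810], 'y': [4, 2]}
`print(b)` → prints {'x': [4, 2, 810], 'y': [4, 2], 'z': [4, 4]}

Answer:
{'x': [4, 2, 810], 'y': [4, 2]}
{'x': [4, 2, 810], 'y': [4, 2], 'z': [4, 4]}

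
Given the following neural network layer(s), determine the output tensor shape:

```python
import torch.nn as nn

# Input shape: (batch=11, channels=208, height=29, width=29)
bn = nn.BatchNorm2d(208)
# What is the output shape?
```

Input: (11, 208, 29, 29) -> Output: (11, 208, 29, 29)

Answer: (11, 208, 29, 29)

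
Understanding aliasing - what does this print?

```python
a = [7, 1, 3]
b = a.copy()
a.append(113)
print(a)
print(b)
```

Key concept: list.copy() creates independent copy.
Step by step:
`a = [7, 1, 3]` → a = [7, 1, 3]
`b = a.copy()` → b = [7, 1, 3]
`a.append(113)` → a = [7, 1, 3, 113]
`print(a)` → prints [7, 1, 3, 113]
`print(b)` → prints [7, 1, 3]

Answer:
[7, 1, 3, 113]
[7, 1, 3]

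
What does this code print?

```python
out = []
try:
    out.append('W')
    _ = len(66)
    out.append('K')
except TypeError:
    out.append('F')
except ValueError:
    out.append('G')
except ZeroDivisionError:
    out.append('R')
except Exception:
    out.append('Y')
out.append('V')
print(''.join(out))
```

Execution trace: 'W' (try body) → 'F' (except TypeError) → 'V' (after the try/except). Output: WFV

Answer: WFV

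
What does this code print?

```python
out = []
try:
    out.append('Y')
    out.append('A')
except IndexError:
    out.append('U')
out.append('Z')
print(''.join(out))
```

Execution trace: 'Y' (try body) → 'A' (try body, no exception) → 'Z' (after the try/except). Output: YAZ

Answer: YAZ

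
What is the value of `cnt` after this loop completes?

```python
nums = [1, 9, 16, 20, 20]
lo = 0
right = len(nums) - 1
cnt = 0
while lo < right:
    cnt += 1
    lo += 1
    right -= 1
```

Iterations until pointers meet (list length 5)
`cnt` takes the values: 0 → 1 → 2

Answer: 2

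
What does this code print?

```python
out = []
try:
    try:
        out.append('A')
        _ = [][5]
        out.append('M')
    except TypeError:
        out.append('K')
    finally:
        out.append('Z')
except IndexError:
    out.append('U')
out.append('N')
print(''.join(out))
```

Execution trace: 'A' (try body) → 'Z' (finally) → 'U' (outer except IndexError) → 'N' (after the try/except). Output: AZUN

Answer: AZUN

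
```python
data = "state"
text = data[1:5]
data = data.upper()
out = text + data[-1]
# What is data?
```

Trace:
`data = "state"` → data = 'state'
`text = data[1:5]` → text = 'tate'
`data = data.upper()` → data = 'STATE'
`out = text + data[-1]` → out = 'tateE'
So data = 'STATE'

Answer: 'STATE'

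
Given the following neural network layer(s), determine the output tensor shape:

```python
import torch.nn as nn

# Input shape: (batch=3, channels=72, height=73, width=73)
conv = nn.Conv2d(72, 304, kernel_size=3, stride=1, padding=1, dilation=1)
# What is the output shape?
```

Input: (3, 72, 73, 73) -> Output: (3, 304, 73, 73)

Answer: (3, 304, 73, 73)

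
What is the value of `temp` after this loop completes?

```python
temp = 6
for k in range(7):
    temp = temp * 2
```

Multiply by 2, 7 times: 6 * 2^7 = 768
`temp` takes the values: 6 → 12 → 24 → 48 → 96 → 192 → 384 → 768

Answer: 768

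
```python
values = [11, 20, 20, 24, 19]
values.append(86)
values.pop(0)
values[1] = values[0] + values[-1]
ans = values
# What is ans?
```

Trace:
`values = [11, 20, 20, 24, 19]` → values = [11, 20, 20, 24, 19]
`values.append(86)` → values = [11, 20, 20, 24, 19, 86]
`values.pop(0)` → values = [20, 20, 24, 19, 86]
`values[1] = values[0] + values[-1]` → values = [20, 106, 24, 19, 86]
`ans = values` → ans = [20, 106, 24, 19, 86]
So ans = [20, 106, 24, 19, 86]

Answer: [20, 106, 24, 19, 86]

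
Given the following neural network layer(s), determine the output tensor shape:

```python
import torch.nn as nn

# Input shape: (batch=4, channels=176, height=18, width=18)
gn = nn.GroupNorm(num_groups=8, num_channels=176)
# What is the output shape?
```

Input: (4, 176, 18, 18) -> Output: (4, 176, 18, 18)

Answer: (4, 176, 18, 18)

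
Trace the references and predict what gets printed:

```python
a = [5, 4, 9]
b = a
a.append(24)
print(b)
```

Key concept: basic list aliasing.
Step by step:
`a = [5, 4, 9]` → a = [5, 4, 9]
`b = a` → b = [5, 4, 9] (same object as a)
`a.append(24)` → a = [5, 4, 9, 24] (same object as b); b = [5, 4, 9, 24] (same object as a)
`print(b)` → prints [5, 4, 9, 24]

Answer: [5, 4, 9, 24]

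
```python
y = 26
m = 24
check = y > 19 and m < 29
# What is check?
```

Trace:
`y = 26` → y = 26
`m = 24` → m = 24
`check = y > 19 and m < 29` → check = True
So check = True

Answer: True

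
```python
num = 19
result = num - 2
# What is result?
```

Trace:
`num = 19` → num = 19
`result = num - 2` → result = 17
So result = 17

Answer: 17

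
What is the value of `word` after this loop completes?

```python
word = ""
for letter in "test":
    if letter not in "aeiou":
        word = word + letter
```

Remove vowels from 'test'
`word` takes the values: "" → "t" → "ts" → "tst"

Answer: "tst"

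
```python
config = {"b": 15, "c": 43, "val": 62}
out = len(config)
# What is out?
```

Trace:
`config = {"b": 15, "c": 43, "val": 62}` → config = {'b': 15, 'c': 43, 'val': 62}
`out = len(config)` → out = 3
So out = 3

Answer: 3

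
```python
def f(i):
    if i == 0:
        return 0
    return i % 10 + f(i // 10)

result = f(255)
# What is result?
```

Sum of digits of 255: 5 + 5 + 2 = 12

Answer: 12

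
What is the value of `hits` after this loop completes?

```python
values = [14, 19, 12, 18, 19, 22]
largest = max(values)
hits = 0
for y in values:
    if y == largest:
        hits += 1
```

Count of max value 22 in [14, 19, 12, 18, 19, 22]
`hits` takes the values: 0 → 1

Answer: 1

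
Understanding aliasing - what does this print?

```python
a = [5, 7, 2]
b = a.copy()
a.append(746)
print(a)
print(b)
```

Key concept: list.copy() creates independent copy.
Step by step:
`a = [5, 7, 2]` → a = [5, 7, 2]
`b = a.copy()` → b = [5, 7, 2]
`a.append(746)` → a = [5, 7, 2, 746]
`print(a)` → prints [5, 7, 2, 746]
`print(b)` → prints [5, 7, 2]

Answer:
[5, 7, 2, 746]
[5, 7, 2]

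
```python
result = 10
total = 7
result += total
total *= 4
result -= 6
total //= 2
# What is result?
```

Trace:
`result = 10` → result = 10
`total = 7` → total = 7
`result += total` → result = 17
`total *= 4` → total = 28
`result -= 6` → result = 11
`total //= 2` → total = 14
So result = 11

Answer: 11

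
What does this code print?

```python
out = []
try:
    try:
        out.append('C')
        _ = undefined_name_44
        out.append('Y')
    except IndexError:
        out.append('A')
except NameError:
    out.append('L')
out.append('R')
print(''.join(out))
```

Execution trace: 'C' (try body) → 'L' (outer except NameError) → 'R' (after the try/except). Output: CLR

Answer: CLR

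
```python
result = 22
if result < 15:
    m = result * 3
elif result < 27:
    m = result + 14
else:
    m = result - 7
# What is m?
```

Trace:
`result = 22` → result = 22
`if result < 15: ...` → result < 15 is False, result < 27 is True → m = 36
So m = 36

Answer: 36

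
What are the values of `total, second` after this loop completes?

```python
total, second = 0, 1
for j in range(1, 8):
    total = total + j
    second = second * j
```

Sum and factorial of 1 to 7
`total, second` takes the values: (0, 1) → (1, 1) → (3, 1) → (3, 2) → (6, 2) → (6, 6) → (10, 6) → (10, 24) → (15, 24) → (15, 120) → (21, 120) → (21, 720) → (28, 720) → (28, 5040)

Answer: 28, 5040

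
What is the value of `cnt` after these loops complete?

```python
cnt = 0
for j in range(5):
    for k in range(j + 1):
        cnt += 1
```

Triangle: 1 + 2 + ... + 5
`cnt` takes the values: 0 → 1 → 2 → 3 → 4 → 5 → 6 → 7 → 8 → 9 → 10 → 11 → 12 → 13 → 14 → 15

Answer: 15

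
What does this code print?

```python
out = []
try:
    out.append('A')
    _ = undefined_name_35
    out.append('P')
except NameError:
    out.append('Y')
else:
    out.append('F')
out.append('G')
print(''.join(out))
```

Execution trace: 'A' (try body) → 'Y' (except NameError) → 'G' (after the try/except). Output: AYG

Answer: AYG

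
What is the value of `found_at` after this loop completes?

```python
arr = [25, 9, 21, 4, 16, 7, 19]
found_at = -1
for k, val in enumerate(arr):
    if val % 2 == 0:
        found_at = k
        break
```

First even number index in [25, 9, 21, 4, 16, 7, 19]
`found_at` takes the values: -1 → 3

Answer: 3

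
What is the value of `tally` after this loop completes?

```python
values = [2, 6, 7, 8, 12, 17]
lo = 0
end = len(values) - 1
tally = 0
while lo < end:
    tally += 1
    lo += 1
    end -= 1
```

Iterations until pointers meet (list length 6)
`tally` takes the values: 0 → 1 → 2 → 3

Answer: 3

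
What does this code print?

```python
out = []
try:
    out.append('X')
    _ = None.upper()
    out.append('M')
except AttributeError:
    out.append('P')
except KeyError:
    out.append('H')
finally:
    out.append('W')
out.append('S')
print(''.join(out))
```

Execution trace: 'X' (try body) → 'P' (except AttributeError) → 'W' (finally) → 'S' (after the try/except). Output: XPWS

Answer: XPWS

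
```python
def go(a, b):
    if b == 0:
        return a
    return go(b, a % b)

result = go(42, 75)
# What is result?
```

go(42, 75) -> go(75, 42) -> go(42, 33) -> go(33, 9) -> go(9, 6) -> go(6, 3) -> go(3, 0) -> 3

Answer: 3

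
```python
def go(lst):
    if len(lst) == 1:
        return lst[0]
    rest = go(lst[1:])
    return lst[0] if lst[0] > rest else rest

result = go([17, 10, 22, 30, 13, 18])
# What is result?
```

Recursive max over [17, 10, 22, 30, 13, 18] = 30

Answer: 30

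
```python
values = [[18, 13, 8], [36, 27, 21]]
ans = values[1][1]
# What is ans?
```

Trace:
`values = [[18, 13, 8], [36, 27, 21]]` → values = [[18, 13, 8], [36, 27, 21]]
`ans = values[1][1]` → ans = 27
So ans = 27

Answer: 27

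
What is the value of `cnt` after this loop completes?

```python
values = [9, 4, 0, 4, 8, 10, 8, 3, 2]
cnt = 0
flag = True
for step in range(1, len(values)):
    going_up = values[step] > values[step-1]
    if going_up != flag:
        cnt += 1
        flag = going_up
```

Count direction changes in [9, 4, 0, 4, 8, 10, 8, 3, 2]
`cnt` takes the values: 0 → 1 → 2 → 3

Answer: 3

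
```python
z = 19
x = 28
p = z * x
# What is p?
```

Trace:
`z = 19` → z = 19
`x = 28` → x = 28
`p = z * x` → p = 532
So p = 532

Answer: 532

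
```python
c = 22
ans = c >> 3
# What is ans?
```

Trace:
`c = 22` → c = 22
`ans = c >> 3` → ans = 2
So ans = 2

Answer: 2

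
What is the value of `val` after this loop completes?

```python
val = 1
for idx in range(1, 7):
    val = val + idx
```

Start at 1, add 1 through 6
`val` takes the values: 1 → 2 → 4 → 7 → 11 → 16 → 22

Answer: 22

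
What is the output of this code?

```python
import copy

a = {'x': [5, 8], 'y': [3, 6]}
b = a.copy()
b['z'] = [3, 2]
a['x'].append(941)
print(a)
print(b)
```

Key concept: shallow copy of dict with mutable values.
Step by step:
`a = {'x': [5, 8], 'y': [3, 6]}` → a = {'x': [5, 8], 'y': [3, 6]}
`b = a.copy()` → b = {'x': [5, 8], 'y': [3, 6]}
`b['z'] = [3, 2]` → b = {'x': [5, 8], 'y': [3, 6], 'z': [3, 2]}
`a['x'].append(941)` → a = {'x': [5, 8, 941], 'y': [3, 6]}; b = {'x': [5, 8, 941], 'y': [3, 6], 'z': [3, 2]}
`print(a)` → prints {'x': [5, 8, 941], 'y': [3, 6]}
`print(b)` → prints {'x': [5, 8, 941], 'y': [3, 6], 'z': [3, 2]}

Answer:
{'x': [5, 8, 941], 'y': [3, 6]}
{'x': [5, 8, 941], 'y': [3, 6], 'z': [3, 2]}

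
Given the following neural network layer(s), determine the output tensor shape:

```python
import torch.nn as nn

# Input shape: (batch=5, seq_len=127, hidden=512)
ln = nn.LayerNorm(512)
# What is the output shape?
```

Input: (5, 127, 512) -> Output: (5, 127, 512)

Answer: (5, 127, 512)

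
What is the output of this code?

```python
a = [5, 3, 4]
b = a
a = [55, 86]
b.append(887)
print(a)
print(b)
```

Key concept: rebinding vs mutation: a is rebound to a new list, b still points at the original.
Step by step:
`a = [5, 3, 4]` → a = [5, 3, 4]
`b = a` → b = [5, 3, 4] (same object as a)
`a = [55, 86]` → a = [55, 86]
`b.append(887)` → b = [5, 3, 4, 887]
`print(a)` → prints [55, 86]
`print(b)` → prints [5, 3, 4, 887]

Answer:
[55, 86]
[5, 3, 4, 887]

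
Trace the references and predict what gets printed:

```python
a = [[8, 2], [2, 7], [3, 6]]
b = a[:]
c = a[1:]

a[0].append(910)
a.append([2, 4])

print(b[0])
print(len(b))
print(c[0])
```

Key concept: slice with nested mutation.
Step by step:
`a = [[8, 2], [2, 7], [3, 6]]` → a = [[8, 2], [2, 7], [3, 6]]
`b = a[:]` → b = [[8, 2], [2, 7], [3, 6]]
`c = a[1:]` → c = [[2, 7], [3, 6]]
`a[0].append(910)` → a = [[8, 2, 910], [2, 7], [3, 6]]; b = [[8, 2, 910], [2, 7], [3, 6]]
`a.append([2, 4])` → a = [[8, 2, 910], [2, 7], [3, 6], [2, 4]]
`print(b[0])` → prints [8, 2, 910]
`print(len(b))` → prints 3
`print(c[0])` → prints [2, 7]

Answer:
[8, 2, 910]
3
[2, 7]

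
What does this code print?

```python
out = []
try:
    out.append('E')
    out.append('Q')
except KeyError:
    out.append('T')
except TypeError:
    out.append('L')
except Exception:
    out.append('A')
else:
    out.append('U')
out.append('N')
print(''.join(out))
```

Execution trace: 'E' (try body) → 'Q' (try body, no exception) → 'U' (else) → 'N' (after the try/except). Output: EQUN

Answer: EQUN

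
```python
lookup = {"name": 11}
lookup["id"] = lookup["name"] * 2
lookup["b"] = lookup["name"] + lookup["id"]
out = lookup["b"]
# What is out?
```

Trace:
`lookup = {"name": 11}` → lookup = {'name': 11}
`lookup["id"] = lookup["name"] * 2` → lookup = {'name': 11, 'id': 22}
`lookup["b"] = lookup["name"] + lookup["id"]` → lookup = {'name': 11, 'id': 22, 'b': 33}
`out = lookup["b"]` → out = 33
So out = 33

Answer: 33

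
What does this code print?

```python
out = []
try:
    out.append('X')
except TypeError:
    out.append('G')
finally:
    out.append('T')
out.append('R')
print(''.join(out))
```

Execution trace: 'X' (try body, no exception) → 'T' (finally) → 'R' (after the try/except). Output: XTR

Answer: XTR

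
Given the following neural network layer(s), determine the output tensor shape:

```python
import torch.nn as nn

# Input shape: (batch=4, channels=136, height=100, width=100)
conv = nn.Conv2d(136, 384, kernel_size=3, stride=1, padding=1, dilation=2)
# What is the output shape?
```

Input: (4, 136, 100, 100) -> Output: (4, 384, 98, 98)

Answer: (4, 384, 98, 98)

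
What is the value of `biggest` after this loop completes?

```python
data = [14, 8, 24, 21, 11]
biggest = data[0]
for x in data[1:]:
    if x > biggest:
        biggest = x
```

Maximum of [14, 8, 24, 21, 11]
`biggest` takes the values: 14 → 24

Answer: 24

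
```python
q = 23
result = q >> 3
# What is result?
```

Trace:
`q = 23` → q = 23
`result = q >> 3` → result = 2
So result = 2

Answer: 2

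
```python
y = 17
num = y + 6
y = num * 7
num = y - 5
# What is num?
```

Trace:
`y = 17` → y = 17
`num = y + 6` → num = 23
`y = num * 7` → y = 161
`num = y - 5` → num = 156
So num = 156

Answer: 156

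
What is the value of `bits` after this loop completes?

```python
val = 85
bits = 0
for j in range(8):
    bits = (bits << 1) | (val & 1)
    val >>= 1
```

Reverse lowest 8 bits of 85
`bits` takes the values: 0 → 1 → 2 → 5 → 10 → 21 → 42 → 85 → 170

Answer: 170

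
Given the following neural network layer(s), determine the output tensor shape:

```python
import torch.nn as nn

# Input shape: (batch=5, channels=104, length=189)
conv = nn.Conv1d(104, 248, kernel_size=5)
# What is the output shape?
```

Input: (5, 104, 189) -> Output: (5, 248, 185)

Answer: (5, 248, 185)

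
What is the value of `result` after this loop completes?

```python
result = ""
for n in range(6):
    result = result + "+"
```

Repeat '+' 6 times
`result` takes the values: "" → "+" → "++" → "+++" → "++++" → "+++++" → "++++++"

Answer: "++++++"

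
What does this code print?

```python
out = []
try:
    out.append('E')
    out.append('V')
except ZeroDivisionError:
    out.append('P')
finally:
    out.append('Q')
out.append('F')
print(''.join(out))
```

Execution trace: 'E' (try body) → 'V' (try body, no exception) → 'Q' (finally) → 'F' (after the try/except). Output: EVQF

Answer: EVQF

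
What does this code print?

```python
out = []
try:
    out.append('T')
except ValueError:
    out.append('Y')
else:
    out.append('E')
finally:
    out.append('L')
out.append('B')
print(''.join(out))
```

Execution trace: 'T' (try body, no exception) → 'E' (else) → 'L' (finally) → 'B' (after the try/except). Output: TELB

Answer: TELB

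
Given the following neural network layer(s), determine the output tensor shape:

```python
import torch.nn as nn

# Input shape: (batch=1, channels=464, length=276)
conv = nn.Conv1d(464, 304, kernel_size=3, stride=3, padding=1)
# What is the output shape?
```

Input: (1, 464, 276) -> Output: (1, 304, 92)

Answer: (1, 304, 92)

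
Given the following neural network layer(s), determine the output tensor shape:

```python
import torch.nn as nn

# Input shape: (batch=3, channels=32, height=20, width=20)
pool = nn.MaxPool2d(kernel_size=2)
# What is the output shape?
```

Input: (3, 32, 20, 20) -> Output: (3, 32, 10, 10)

Answer: (3, 32, 10, 10)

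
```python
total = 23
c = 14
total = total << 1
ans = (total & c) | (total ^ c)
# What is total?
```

Trace:
`total = 23` → total = 23
`c = 14` → c = 14
`total = total << 1` → total = 46
`ans = (total & c) | (total ^ c)` → ans = 46
So total = 46

Answer: 46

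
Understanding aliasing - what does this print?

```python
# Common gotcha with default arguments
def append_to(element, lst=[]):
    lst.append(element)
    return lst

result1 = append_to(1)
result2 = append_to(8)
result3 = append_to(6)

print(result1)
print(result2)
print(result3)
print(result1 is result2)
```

Key concept: mutable default argument gotcha.
Step by step:
`result1 = append_to(1)` → result1 = [1]
`result2 = append_to(8)` → result1 = [1, 8] (same object as result2); result2 = [1, 8] (same object as result1)
`result3 = append_to(6)` → result1 = [1, 8, 6] (same object as result2, result3); result2 = [1, 8, 6] (same object as result1, result3); result3 = [1, 8, 6] (same object as result1, result2)
`print(result1)` → prints [1, 8, 6]
`print(result2)` → prints [1, 8, 6]
`print(result3)` → prints [1, 8, 6]
`print(result1 is result2)` → prints True

Answer:
[1, 8, 6]
[1, 8, 6]
[1, 8, 6]
True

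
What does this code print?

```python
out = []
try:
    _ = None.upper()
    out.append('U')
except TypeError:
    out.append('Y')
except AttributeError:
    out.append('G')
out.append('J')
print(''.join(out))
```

Execution trace: 'G' (except AttributeError) → 'J' (after the try/except). Output: GJ

Answer: GJ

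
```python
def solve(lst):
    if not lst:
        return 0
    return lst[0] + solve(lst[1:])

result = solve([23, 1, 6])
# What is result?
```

23 + 1 + 6 + 0 = 30

Answer: 30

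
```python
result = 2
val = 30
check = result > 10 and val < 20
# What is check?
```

Trace:
`result = 2` → result = 2
`val = 30` → val = 30
`check = result > 10 and val < 20` → check = False
So check = False

Answer: False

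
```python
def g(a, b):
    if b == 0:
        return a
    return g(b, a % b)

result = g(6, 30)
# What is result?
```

g(6, 30) -> g(30, 6) -> g(6, 0) -> 6

Answer: 6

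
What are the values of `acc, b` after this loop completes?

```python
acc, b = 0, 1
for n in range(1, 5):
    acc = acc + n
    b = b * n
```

Sum and factorial of 1 to 4
`acc, b` takes the values: (0, 1) → (1, 1) → (3, 1) → (3, 2) → (6, 2) → (6, 6) → (10, 6) → (10, 24)

Answer: 10, 24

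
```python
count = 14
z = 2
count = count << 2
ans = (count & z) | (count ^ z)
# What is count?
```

Trace:
`count = 14` → count = 14
`z = 2` → z = 2
`count = count << 2` → count = 56
`ans = (count & z) | (count ^ z)` → ans = 58
So count = 56

Answer: 56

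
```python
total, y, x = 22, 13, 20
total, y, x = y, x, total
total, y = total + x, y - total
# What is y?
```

Trace:
`total, y, x = 22, 13, 20` → total = 22; y = 13; x = 20
`total, y, x = y, x, total` → total = 13; y = 20; x = 22
`total, y = total + x, y - total` → total = 35; y = 7
So y = 7

Answer: 7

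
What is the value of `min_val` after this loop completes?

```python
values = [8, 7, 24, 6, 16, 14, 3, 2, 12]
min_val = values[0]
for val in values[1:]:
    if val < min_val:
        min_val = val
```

Minimum of [8, 7, 24, 6, 16, 14, 3, 2, 12]
`min_val` takes the values: 8 → 7 → 6 → 3 → 2

Answer: 2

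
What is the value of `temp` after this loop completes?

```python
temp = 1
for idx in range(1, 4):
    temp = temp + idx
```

Start at 1, add 1 through 3
`temp` takes the values: 1 → 2 → 4 → 7

Answer: 7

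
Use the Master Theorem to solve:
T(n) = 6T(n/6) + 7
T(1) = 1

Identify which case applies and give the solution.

a=6, b=6, f(n)=7. log_6(6) = 1. Since c=0 < 1, Case 1 applies: T(n) = Θ(n^log_b(a)) = O(n).

Answer: O(n) - Case 1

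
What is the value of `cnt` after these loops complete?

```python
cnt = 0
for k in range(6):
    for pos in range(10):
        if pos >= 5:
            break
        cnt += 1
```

Inner breaks at 5, outer runs 6 times
`cnt` takes the values: 0 → 1 → 2 → 3 → 4 → 5 → 6 → 7 → 8 → 9 → 10 → 11 → 12 → 13 → 14 → 15 → 16 → 17 → 18 → 19 → 20 → 21 → 22 → 23 → 24 → 25 → 26 → 27 → 28 → 29 → 30

Answer: 30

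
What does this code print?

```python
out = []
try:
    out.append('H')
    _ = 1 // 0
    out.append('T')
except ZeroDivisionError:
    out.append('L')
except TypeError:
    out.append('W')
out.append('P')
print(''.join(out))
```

Execution trace: 'H' (try body) → 'L' (except ZeroDivisionError) → 'P' (after the try/except). Output: HLP

Answer: HLP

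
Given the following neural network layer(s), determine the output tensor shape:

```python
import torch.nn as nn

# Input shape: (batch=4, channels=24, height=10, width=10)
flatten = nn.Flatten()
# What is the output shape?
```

Input: (4, 24, 10, 10) -> Output: (4, 2400)

Answer: (4, 2400)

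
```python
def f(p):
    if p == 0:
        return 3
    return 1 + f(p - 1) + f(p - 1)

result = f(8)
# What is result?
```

f(p) = 1 + 2·f(p-1), f(0)=3. Closed form: (3+1)·2^8 - 1 = 1023.

Answer: 1023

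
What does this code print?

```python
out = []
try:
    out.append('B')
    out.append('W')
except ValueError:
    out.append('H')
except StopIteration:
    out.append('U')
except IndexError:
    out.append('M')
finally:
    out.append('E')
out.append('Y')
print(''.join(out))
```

Execution trace: 'B' (try body) → 'W' (try body, no exception) → 'E' (finally) → 'Y' (after the try/except). Output: BWEY

Answer: BWEY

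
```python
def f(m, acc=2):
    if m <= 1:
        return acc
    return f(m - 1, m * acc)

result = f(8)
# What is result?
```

Accumulator trace (n, acc): (8, 2) -> (7, 16) -> (6, 112) -> (5, 672) -> (4, 3360) -> (3, 13440) -> (2, 40320) -> (1, 80640) -> return 80640

Answer: 80640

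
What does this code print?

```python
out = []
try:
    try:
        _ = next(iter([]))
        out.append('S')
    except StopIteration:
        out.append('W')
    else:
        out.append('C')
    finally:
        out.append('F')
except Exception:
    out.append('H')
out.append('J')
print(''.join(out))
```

Execution trace: 'W' (inner except StopIteration) → 'F' (inner finally) → 'J' (after the try/except). Output: WFJ

Answer: WFJ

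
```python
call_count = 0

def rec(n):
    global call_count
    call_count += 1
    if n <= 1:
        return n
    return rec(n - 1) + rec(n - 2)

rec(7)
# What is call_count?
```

Calls(n) = 1 + Calls(n-1) + Calls(n-2); Calls(0)=Calls(1)=1. For n=7 this gives 41.

Answer: 41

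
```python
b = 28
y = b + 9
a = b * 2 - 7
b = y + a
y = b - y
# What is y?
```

Trace:
`b = 28` → b = 28
`y = b + 9` → y = 37
`a = b * 2 - 7` → a = 49
`b = y + a` → b = 86
`y = b - y` → y = 49
So y = 49

Answer: 49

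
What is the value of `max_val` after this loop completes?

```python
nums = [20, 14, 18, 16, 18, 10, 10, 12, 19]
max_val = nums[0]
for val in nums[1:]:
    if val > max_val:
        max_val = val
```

Maximum of [20, 14, 18, 16, 18, 10, 10, 12, 19]
`max_val` takes the values: 20

Answer: 20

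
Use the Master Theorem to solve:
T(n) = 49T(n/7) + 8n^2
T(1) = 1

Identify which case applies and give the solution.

a=49, b=7, f(n)=8n^2. log_7(49) = 2. Since c=2 = 2, Case 2 applies: T(n) = Θ(n^log_b(a) · log n) = O(n^2 log n).

Answer: O(n^2 log n) - Case 2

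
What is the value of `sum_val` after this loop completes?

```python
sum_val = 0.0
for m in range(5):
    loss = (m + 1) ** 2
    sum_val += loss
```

Sum of squared losses 1² + 2² + ... + 5²
`sum_val` takes the values: 0.0 → 1.0 → 5.0 → 14.0 → 30.0 → 55.0

Answer: 55.0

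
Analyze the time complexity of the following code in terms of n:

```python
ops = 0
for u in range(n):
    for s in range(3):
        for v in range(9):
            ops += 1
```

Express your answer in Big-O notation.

Each loop level contributes: n × 1 × 1. Multiplying the contributions gives O(n).

Answer: O(n)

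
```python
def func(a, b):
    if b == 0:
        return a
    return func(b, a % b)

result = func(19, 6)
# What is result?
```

func(19, 6) -> func(6, 1) -> func(1, 0) -> 1

Answer: 1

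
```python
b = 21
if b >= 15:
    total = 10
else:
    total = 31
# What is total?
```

Trace:
`b = 21` → b = 21
`if b >= 15: ...` → b >= 15 is True → total = 10
So total = 10

Answer: 10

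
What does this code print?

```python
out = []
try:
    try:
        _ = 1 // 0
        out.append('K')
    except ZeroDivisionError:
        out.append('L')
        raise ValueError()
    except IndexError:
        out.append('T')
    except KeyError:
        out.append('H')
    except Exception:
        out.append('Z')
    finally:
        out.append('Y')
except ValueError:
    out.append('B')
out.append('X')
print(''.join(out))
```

Execution trace: 'L' (inner except ZeroDivisionError) → 'Y' (inner finally) → 'B' (outer except ValueError) → 'X' (after the try/except). Output: LYBX

Answer: LYBX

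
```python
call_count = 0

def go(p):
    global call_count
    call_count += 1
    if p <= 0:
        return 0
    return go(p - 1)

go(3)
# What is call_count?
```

Linear recursion stepping by 1: 4 calls from p=3 down to ≤0.

Answer: 4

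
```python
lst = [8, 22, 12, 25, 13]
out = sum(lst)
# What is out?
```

Trace:
`lst = [8, 22, 12, 25, 13]` → lst = [8, 22, 12, 25, 13]
`out = sum(lst)` → out = 80
So out = 80

Answer: 80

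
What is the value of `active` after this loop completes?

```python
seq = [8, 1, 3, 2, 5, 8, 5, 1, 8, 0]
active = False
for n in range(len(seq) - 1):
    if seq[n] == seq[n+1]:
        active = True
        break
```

Check consecutive duplicates in [8, 1, 3, 2, 5, 8, 5, 1, 8, 0]
`active` takes the values: False

Answer: False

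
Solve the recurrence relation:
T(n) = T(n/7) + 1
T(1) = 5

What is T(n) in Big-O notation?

Each step divides n by 7 and adds 1. After log_7(n) steps we reach T(1)=5. So T(n) = 1·log_7(n) + 5 = O(log n).

Answer: O(log n)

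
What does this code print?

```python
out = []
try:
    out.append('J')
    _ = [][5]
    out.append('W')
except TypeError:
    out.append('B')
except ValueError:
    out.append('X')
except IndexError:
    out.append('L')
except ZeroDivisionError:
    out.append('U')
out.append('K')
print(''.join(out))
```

Execution trace: 'J' (try body) → 'L' (except IndexError) → 'K' (after the try/except). Output: JLK

Answer: JLK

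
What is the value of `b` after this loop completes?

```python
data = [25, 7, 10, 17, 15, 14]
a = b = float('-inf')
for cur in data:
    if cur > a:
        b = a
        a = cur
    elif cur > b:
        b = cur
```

Second largest (with repeats) in [25, 7, 10, 17, 15, 14]
`b` takes the values: -inf → 7 → 10 → 17

Answer: 17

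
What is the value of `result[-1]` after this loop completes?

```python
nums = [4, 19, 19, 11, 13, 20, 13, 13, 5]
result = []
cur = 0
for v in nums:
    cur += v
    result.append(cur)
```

Cumulative sum ends at 117
`result` takes the values: [] → [4] → [4, 23] → [4, 23, 42] → [4, 23, 42, 53] → [4, 23, 42, 53, 66] → [4, 23, 42, 53, 66, 86] → [4, 23, 42, 53, 66, 86, 99] → [4, 23, 42, 53, 66, 86, 99, 112] → [4, 23, 42, 53, 66, 86, 99, 112, 117]
So `result[-1]` = 117

Answer: 117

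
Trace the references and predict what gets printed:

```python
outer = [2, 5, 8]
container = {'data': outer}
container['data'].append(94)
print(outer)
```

Key concept: dict holds reference to list.
Step by step:
`outer = [2, 5, 8]` → outer = [2, 5, 8]
`container = {'data': outer}` → container = {'data': [2, 5, 8]}
`container['data'].append(94)` → outer = [2, 5, 8, 94]; container = {'data': [2, 5, 8, 94]}
`print(outer)` → prints [2, 5, 8, 94]

Answer: [2, 5, 8, 94]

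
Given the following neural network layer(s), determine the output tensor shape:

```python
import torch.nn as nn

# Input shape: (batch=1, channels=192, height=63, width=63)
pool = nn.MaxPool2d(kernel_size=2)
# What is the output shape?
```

Input: (1, 192, 63, 63) -> Output: (1, 192, 31, 31)

Answer: (1, 192, 31, 31)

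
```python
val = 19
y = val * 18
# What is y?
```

Trace:
`val = 19` → val = 19
`y = val * 18` → y = 342
So y = 342

Answer: 342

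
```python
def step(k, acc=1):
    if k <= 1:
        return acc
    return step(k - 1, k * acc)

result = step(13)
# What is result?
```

Accumulator trace (n, acc): (13, 1) -> (12, 13) -> (11, 156) -> (10, 1716) -> (9, 17160) -> (8, 154440) -> (7, 1235520) -> (6, 8648640) -> (5, 51891840) -> (4, 259459200) -> (3, 1037836800) -> (2, 3113510400) -> (1, 6227020800) -> return 6227020800

Answer: 6227020800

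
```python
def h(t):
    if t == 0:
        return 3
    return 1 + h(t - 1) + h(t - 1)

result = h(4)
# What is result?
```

h(t) = 1 + 2·h(t-1), h(0)=3. Closed form: (3+1)·2^4 - 1 = 63.

Answer: 63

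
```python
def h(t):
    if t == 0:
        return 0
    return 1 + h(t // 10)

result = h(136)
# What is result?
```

Count of digits of 136: 3

Answer: 3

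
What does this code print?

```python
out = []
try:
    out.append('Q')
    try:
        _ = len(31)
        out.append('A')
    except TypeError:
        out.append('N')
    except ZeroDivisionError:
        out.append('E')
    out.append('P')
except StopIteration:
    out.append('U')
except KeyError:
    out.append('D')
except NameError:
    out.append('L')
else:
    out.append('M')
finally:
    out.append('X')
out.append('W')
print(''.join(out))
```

Execution trace: 'Q' (try body) → 'N' (inner except TypeError) → 'P' (try body, no exception) → 'M' (else) → 'X' (finally) → 'W' (after the try/except). Output: QNPMXW

Answer: QNPMXW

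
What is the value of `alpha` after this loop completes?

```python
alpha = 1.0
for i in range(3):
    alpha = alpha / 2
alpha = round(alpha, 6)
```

Halving LR 3 times: 1 / 2^3
`alpha` takes the values: 1.0 → 0.5 → 0.25 → 0.125

Answer: 0.125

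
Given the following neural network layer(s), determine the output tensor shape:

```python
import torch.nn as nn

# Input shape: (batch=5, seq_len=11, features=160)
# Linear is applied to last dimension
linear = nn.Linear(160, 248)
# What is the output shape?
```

Input: (5, 11, 160) -> Output: (5, 11, 248)

Answer: (5, 11, 248)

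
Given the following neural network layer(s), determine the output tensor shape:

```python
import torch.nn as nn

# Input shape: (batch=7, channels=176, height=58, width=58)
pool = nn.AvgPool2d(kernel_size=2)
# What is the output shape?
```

Input: (7, 176, 58, 58) -> Output: (7, 176, 29, 29)

Answer: (7, 176, 29, 29)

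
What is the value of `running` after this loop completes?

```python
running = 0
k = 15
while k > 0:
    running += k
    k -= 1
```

Sum 15 down to 1
`running` takes the values: 0 → 15 → 29 → 42 → 54 → 65 → 75 → 84 → 92 → 99 → 105 → 110 → 114 → 117 → 119 → 120

Answer: 120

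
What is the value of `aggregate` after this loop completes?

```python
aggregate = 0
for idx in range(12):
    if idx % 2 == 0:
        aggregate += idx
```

Sum of even numbers 0 to 11
`aggregate` takes the values: 0 → 2 → 6 → 12 → 20 → 30

Answer: 30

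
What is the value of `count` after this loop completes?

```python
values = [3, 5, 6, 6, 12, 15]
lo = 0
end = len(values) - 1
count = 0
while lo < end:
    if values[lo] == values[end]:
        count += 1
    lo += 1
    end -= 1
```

Count matching pairs from ends
`count` takes the values: 0 → 1

Answer: 1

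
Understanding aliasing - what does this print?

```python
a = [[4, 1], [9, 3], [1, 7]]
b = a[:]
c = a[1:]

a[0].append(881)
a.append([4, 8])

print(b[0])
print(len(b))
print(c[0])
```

Key concept: slice with nested mutation.
Step by step:
`a = [[4, 1], [9, 3], [1, 7]]` → a = [[4, 1], [9, 3], [1, 7]]
`b = a[:]` → b = [[4, 1], [9, 3], [1, 7]]
`c = a[1:]` → c = [[9, 3], [1, 7]]
`a[0].append(881)` → a = [[4, 1, 881], [9, 3], [1, 7]]; b = [[4, 1, 881], [9, 3], [1, 7]]
`a.append([4, 8])` → a = [[4, 1, 881], [9, 3], [1, 7], [4, 8]]
`print(b[0])` → prints [4, 1, 881]
`print(len(b))` → prints 3
`print(c[0])` → prints [9, 3]

Answer:
[4, 1, 881]
3
[9, 3]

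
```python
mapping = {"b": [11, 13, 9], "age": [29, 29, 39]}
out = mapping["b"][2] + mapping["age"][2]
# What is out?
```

Trace:
`mapping = {"b": [11, 13, 9], "age": [29, 29, 39]}` → mapping = {'b': [11, 13, 9], 'age': [29, 29, 39]}
`out = mapping["b"][2] + mapping["age"][2]` → out = 48
So out = 48

Answer: 48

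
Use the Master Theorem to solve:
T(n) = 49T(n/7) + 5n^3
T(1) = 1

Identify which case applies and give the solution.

a=49, b=7, f(n)=5n^3. log_7(49) = 2. Since c=3 > 2 and the regularity condition holds (49(n/7)^3 = (49/7^3)n^3 with 49/7^3 < 1), Case 3 applies: T(n) = Θ(f(n)) = O(n^3).

Answer: O(n^3) - Case 3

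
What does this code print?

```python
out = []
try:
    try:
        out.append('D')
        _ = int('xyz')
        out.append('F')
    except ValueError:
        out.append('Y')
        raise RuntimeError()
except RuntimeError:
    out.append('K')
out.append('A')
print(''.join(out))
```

Execution trace: 'D' (try body) → 'Y' (except ValueError) → 'K' (outer except RuntimeError) → 'A' (after the try/except). Output: DYKA

Answer: DYKA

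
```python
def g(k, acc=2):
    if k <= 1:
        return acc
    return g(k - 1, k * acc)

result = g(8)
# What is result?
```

Accumulator trace (n, acc): (8, 2) -> (7, 16) -> (6, 112) -> (5, 672) -> (4, 3360) -> (3, 13440) -> (2, 40320) -> (1, 80640) -> return 80640

Answer: 80640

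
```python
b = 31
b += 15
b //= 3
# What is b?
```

Trace:
`b = 31` → b = 31
`b += 15` → b = 46
`b //= 3` → b = 15
So b = 15

Answer: 15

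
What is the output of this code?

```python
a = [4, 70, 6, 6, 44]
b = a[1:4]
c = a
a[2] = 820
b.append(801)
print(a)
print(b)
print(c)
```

Key concept: slice vs alias.
Step by step:
`a = [4, 70, 6, 6, 44]` → a = [4, 70, 6, 6, 44]
`b = a[1:4]` → b = [70, 6, 6]
`c = a` → c = [4, 70, 6, 6, 44] (same object as a)
`a[2] = 820` → a = [4, 70, 820, 6, 44] (same object as c); c = [4, 70, 820, 6, 44] (same object as a)
`b.append(801)` → b = [70, 6, 6, 801]
`print(a)` → prints [4, 70, 820, 6, 44]
`print(b)` → prints [70, 6, 6, 801]
`print(c)` → prints [4, 70, 820, 6, 44]

Answer:
[4, 70, 820, 6, 44]
[70, 6, 6, 801]
[4, 70, 820, 6, 44]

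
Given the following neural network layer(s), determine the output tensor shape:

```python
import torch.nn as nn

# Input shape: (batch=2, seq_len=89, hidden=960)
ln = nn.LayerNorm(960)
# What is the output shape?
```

Input: (2, 89, 960) -> Output: (2, 89, 960)

Answer: (2, 89, 960)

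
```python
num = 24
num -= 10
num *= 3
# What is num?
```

Trace:
`num = 24` → num = 24
`num -= 10` → num = 14
`num *= 3` → num = 42
So num = 42

Answer: 42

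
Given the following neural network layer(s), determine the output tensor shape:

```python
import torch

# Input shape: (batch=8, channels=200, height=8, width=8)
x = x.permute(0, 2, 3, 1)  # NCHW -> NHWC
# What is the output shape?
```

Input: (8, 200, 8, 8) -> Output: (8, 8, 8, 200)

Answer: (8, 8, 8, 200)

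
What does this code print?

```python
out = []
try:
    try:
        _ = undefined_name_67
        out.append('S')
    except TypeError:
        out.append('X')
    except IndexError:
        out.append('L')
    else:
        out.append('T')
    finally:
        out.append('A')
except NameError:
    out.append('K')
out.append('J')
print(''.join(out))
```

Execution trace: 'A' (finally) → 'K' (outer except NameError) → 'J' (after the try/except). Output: AKJ

Answer: AKJ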